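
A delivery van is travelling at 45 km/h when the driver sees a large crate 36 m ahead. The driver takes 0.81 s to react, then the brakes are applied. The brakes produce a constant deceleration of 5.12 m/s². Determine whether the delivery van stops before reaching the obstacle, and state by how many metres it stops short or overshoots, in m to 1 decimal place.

Yes — it stops 10.6 m short of the obstacle

45 km/h ÷ 3.6 = 12.5000 m/s.
Reaction distance = 12.5000 × 0.81 = 10.125 m.
Braking distance = v²/(2a) = 156.250 / 10.240 = 15.259 m.
Total stopping distance = 10.125 + 15.259 = 25.384 m, vs 36 m available — it stops with 36 − 25.384 = 10.616 m to spare.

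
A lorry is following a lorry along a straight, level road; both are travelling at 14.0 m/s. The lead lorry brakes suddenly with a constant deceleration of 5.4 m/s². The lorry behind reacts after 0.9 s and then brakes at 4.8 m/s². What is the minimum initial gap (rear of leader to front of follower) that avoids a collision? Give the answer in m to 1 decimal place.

Minimum gap ≈ 14.9 m

Leader travels v²/(2a_L) = 196.000 / 10.800 = 18.148 m before stopping.
Follower covers v·t_r = 14.0000 × 0.9 = 12.600 m while reacting, then v²/(2a_F) = 196.000 / 9.600 = 20.417 m while braking, for a total of 12.600 + 20.417 = 33.017 m.
Since a_F ≤ a_L and the follower starts braking later, the follower is never slower than the leader, so the closest approach is when both have stopped.
Minimum gap = 33.017 − 18.148 = 14.869 m.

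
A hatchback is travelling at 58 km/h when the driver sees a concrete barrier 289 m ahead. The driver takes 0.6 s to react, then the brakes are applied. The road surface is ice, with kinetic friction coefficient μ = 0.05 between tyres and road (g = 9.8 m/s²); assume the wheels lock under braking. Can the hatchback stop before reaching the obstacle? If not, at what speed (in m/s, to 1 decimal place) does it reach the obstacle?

58 km/h ÷ 3.6 = 16.1111 m/s.
a = μg = 0.05 × 9.8 = 0.490 m/s².
Reaction distance = 16.1111 × 0.6 = 9.667 m.
Braking distance = v²/(2a) = 259.568 / 0.980 = 264.865 m.
Total stopping distance = 9.667 + 264.865 = 274.532 m, vs 289 m available — it stops with 289 − 274.532 = 14.468 m to spare.

Yes — it stops about 14.5 m short of the obstacle, so it never reaches it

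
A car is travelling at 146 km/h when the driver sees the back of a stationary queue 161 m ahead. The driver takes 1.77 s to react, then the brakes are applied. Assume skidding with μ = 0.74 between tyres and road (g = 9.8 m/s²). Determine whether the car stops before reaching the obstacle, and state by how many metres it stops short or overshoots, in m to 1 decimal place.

146 km/h ÷ 3.6 = 40.5556 m/s.
a = μg = 0.74 × 9.8 = 7.252 m/s².
Reaction distance = 40.5556 × 1.77 = 71.783 m.
Braking distance = v²/(2a) = 1644.757 / 14.504 = 113.400 m.
Total stopping distance = 71.783 + 113.400 = 185.183 m, vs 161 m available — it cannot stop in time and overshoots by 185.183 − 161 = 24.183 m.

No — it overshoots by 24.2 m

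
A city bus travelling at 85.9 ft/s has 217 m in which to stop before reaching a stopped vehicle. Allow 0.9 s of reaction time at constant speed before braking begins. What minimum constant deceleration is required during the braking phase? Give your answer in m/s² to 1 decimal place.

Required deceleration ≈ 1.8 m/s²

85.9 ft/s × 0.3048 = 26.1823 m/s.
Distance covered during reaction = 26.1823 × 0.9 = 23.564 m.
Distance available for braking: 217 − 23.564 = 193.436 m.
v² = 2a·d ⇒ a = v²/(2d) = 26.1823² / (2 × 193.436) = 685.513 / 386.872 = 1.7719 m/s².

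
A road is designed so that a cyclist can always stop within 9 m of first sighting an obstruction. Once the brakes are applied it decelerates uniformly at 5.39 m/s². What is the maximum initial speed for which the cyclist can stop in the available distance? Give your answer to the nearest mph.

Maximum speed ≈ 22 mph

v²/(2a) = d ⇒ v = √(2 × 5.390 × 9) = √97.02 = 9.8499 m/s.
9.8499 m/s ÷ 0.44704 = 22.034 mph.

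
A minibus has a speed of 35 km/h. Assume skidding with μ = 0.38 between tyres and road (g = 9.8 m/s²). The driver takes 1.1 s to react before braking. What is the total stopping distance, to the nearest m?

Total stopping distance ≈ 23 m

35 km/h ÷ 3.6 = 9.7222 m/s.
a = μg = 0.38 × 9.8 = 3.724 m/s².
Reaction distance = v·t_r = 9.7222 × 1.1 = 10.694 m.
Braking distance = v²/(2a) = 9.7222² / (2 × 3.724) = 94.521 / 7.448 = 12.691 m.
Total = 10.694 + 12.691 = 23.385 m.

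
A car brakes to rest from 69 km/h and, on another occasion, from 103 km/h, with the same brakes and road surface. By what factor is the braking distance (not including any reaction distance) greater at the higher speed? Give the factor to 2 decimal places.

Factor ≈ 2.23

Braking distance d = v²/(2a), so with a fixed, d ∝ v².
Factor = (103/69)² = 1.4928² = 2.2285.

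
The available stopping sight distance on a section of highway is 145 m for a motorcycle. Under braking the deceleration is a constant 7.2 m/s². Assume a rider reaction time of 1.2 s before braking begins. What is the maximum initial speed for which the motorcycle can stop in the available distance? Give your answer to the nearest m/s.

Maximum speed ≈ 38 m/s

Stopping distance: v·t_r + v²/(2a) = 145 with t_r = 1.2 s and a = 7.200 m/s².
So v² + 17.280 v − 2088.00 = 0.
Positive root: v = −a·t_r + √((a·t_r)² + 2a·d) = −8.640 + √(74.650 + 2088.00) = 37.8643 m/s.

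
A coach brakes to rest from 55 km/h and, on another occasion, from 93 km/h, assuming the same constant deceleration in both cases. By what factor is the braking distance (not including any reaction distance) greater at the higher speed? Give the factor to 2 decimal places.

Factor ≈ 2.86

Braking distance d = v²/(2a), so with a fixed, d ∝ v².
Factor = (93/55)² = 1.6909² = 2.8591.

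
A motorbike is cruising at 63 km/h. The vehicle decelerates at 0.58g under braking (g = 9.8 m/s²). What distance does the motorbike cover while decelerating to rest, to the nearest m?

Braking distance ≈ 27 m

63 km/h ÷ 3.6 = 17.5000 m/s.
a = 0.58 × 9.8 = 5.684 m/s².
Braking distance = v²/(2a) = 17.5000² / (2 × 5.684) = 306.250 / 11.368 = 26.940 m.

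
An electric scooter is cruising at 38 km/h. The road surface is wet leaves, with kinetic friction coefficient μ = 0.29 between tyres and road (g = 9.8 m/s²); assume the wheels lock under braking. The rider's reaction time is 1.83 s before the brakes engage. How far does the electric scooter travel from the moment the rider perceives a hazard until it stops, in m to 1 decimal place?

Total stopping distance ≈ 38.9 m

38 km/h ÷ 3.6 = 10.5556 m/s.
a = μg = 0.29 × 9.8 = 2.842 m/s².
Reaction distance = v·t_r = 10.5556 × 1.83 = 19.317 m.
Braking distance = v²/(2a) = 10.5556² / (2 × 2.842) = 111.421 / 5.684 = 19.603 m.
Total = 19.317 + 19.603 = 38.920 m.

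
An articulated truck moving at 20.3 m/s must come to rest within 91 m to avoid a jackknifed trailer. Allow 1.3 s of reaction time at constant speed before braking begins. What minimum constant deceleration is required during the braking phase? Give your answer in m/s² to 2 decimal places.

Required deceleration ≈ 3.19 m/s²

Distance covered during reaction = 20.3000 × 1.3 = 26.390 m.
Distance available for braking: 91 − 26.390 = 64.610 m.
v² = 2a·d ⇒ a = v²/(2d) = 20.3000² / (2 × 64.610) = 412.090 / 129.220 = 3.1891 m/s².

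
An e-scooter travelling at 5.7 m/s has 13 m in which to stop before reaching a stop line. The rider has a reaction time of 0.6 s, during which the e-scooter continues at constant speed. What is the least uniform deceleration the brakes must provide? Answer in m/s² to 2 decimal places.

Required deceleration ≈ 1.70 m/s²

Distance covered during reaction = 5.7000 × 0.6 = 3.420 m.
Distance available for braking: 13 − 3.420 = 9.580 m.
v² = 2a·d ⇒ a = v²/(2d) = 5.7000² / (2 × 9.580) = 32.490 / 19.160 = 1.6957 m/s².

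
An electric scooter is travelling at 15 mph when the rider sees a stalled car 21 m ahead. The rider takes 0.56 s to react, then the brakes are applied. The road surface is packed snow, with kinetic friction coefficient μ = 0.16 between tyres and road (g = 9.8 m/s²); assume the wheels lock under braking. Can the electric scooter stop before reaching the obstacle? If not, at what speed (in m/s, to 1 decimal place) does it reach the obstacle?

Yes — it stops about 2.9 m short of the obstacle, so it never reaches it

15 mph × 0.44704 = 6.7056 m/s.
a = μg = 0.16 × 9.8 = 1.568 m/s².
Reaction distance = 6.7056 × 0.56 = 3.755 m.
Braking distance = v²/(2a) = 44.965 / 3.136 = 14.338 m.
Total stopping distance = 3.755 + 14.338 = 18.093 m, vs 21 m available — it stops with 21 − 18.093 = 2.907 m to spare.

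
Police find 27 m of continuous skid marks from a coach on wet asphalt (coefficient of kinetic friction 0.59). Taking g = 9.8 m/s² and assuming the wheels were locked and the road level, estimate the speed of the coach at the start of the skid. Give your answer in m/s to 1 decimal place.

Deceleration a = μg = 0.59 × 9.8 = 5.782 m/s².
v = √(2a·d) = √(2 × 5.782 × 27) = √312.228 = 17.6700 m/s.

Initial speed ≈ 17.7 m/s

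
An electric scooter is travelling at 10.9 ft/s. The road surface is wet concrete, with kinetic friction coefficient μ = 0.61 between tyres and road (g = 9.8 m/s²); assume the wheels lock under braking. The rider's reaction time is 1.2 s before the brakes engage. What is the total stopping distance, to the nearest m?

Total stopping distance ≈ 5 m

10.9 ft/s × 0.3048 = 3.3223 m/s.
a = μg = 0.61 × 9.8 = 5.978 m/s².
Reaction distance = v·t_r = 3.3223 × 1.2 = 3.987 m.
Braking distance = v²/(2a) = 3.3223² / (2 × 5.978) = 11.038 / 11.956 = 0.923 m.
Total = 3.987 + 0.923 = 4.910 m.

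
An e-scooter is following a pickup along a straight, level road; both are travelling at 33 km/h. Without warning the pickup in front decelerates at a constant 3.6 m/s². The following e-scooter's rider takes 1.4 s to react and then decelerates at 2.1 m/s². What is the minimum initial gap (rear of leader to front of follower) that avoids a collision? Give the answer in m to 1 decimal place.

Minimum gap ≈ 21.2 m

33 km/h ÷ 3.6 = 9.1667 m/s.
Leader travels v²/(2a_L) = 84.028 / 7.200 = 11.671 m before stopping.
Follower covers v·t_r = 9.1667 × 1.4 = 12.833 m while reacting, then v²/(2a_F) = 84.028 / 4.200 = 20.007 m while braking, for a total of 12.833 + 20.007 = 32.840 m.
Since a_F ≤ a_L and the follower starts braking later, the follower is never slower than the leader, so the closest approach is when both have stopped.
Minimum gap = 32.840 − 11.671 = 21.169 m.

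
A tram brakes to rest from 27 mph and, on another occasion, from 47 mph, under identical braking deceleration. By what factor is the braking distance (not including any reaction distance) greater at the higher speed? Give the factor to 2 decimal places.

Factor ≈ 3.03

Braking distance d = v²/(2a), so with a fixed, d ∝ v².
Factor = (47/27)² = 1.7407² = 3.0300.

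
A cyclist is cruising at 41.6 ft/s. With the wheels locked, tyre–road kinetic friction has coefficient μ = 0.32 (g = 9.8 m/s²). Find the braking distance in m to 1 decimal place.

41.6 ft/s × 0.3048 = 12.6797 m/s.
a = μg = 0.32 × 9.8 = 3.136 m/s².
Braking distance = v²/(2a) = 12.6797² / (2 × 3.136) = 160.775 / 6.272 = 25.634 m.

Braking distance ≈ 25.6 m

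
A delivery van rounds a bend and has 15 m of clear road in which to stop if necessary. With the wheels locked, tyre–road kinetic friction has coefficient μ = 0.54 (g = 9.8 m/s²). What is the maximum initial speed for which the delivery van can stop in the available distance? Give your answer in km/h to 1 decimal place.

Maximum speed ≈ 45.4 km/h

a = μg = 0.54 × 9.8 = 5.292 m/s².
v²/(2a) = d ⇒ v = √(2 × 5.292 × 15) = √158.76 = 12.6000 m/s.
12.6000 m/s × 3.6 = 45.360 km/h.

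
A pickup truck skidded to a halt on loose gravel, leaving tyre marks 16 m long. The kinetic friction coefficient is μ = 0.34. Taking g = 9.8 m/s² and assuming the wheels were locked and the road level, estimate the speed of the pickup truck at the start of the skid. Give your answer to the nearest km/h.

Initial speed ≈ 37 km/h

Deceleration a = μg = 0.34 × 9.8 = 3.332 m/s².
v = √(2a·d) = √(2 × 3.332 × 16) = √106.624 = 10.3259 m/s.
= 10.3259 × 3.6 = 37.173 km/h.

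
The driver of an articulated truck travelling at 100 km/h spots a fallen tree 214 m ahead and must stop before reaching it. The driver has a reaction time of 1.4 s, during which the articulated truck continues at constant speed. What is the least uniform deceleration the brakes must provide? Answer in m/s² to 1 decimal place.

Required deceleration ≈ 2.2 m/s²

100 km/h ÷ 3.6 = 27.7778 m/s.
Distance covered during reaction = 27.7778 × 1.4 = 38.889 m.
Distance available for braking: 214 − 38.889 = 175.111 m.
v² = 2a·d ⇒ a = v²/(2d) = 27.7778² / (2 × 175.111) = 771.606 / 350.222 = 2.2032 m/s².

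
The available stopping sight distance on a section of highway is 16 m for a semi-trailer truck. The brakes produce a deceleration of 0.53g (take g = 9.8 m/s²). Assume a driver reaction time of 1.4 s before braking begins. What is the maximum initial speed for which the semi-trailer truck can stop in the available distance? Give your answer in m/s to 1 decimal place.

Maximum speed ≈ 7.5 m/s

a = 0.53 × 9.8 = 5.194 m/s².
Stopping distance: v·t_r + v²/(2a) = 16 with t_r = 1.4 s and a = 5.194 m/s².
So v² + 14.543 v − 166.21 = 0.
Positive root: v = −a·t_r + √((a·t_r)² + 2a·d) = −7.272 + √(52.882 + 166.21) = 7.5298 m/s.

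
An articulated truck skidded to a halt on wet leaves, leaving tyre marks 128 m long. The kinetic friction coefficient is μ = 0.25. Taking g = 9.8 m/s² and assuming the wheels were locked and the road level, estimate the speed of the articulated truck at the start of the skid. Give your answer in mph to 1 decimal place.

Initial speed ≈ 56.0 mph

Deceleration a = μg = 0.25 × 9.8 = 2.450 m/s².
v = √(2a·d) = √(2 × 2.450 × 128) = √627.200 = 25.0440 m/s.
= 25.0440 ÷ 0.44704 = 56.022 mph.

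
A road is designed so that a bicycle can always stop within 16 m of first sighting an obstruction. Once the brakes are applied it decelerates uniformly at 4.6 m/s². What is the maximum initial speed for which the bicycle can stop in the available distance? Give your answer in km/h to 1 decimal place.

v²/(2a) = d ⇒ v = √(2 × 4.600 × 16) = √147.20 = 12.1326 m/s.
12.1326 m/s × 3.6 = 43.677 km/h.

Maximum speed ≈ 43.7 km/h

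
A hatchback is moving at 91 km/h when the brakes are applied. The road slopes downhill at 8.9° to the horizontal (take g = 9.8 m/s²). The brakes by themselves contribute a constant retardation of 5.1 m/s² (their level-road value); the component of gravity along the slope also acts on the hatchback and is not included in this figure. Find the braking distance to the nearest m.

91 km/h ÷ 3.6 = 25.2778 m/s.
Gravity along the downhill slope reduces the braking deceleration: a_eff = 5.100 − 9.8·sin 8.9° = 5.100 − 1.516 = 3.584 m/s².
Braking distance = v²/(2a) = 25.2778² / (2 × 3.584) = 638.967 / 7.168 = 89.142 m.

Braking distance ≈ 89 m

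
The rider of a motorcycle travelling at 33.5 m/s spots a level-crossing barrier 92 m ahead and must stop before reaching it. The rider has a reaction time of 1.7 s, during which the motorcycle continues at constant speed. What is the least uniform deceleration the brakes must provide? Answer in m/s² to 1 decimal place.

Distance covered during reaction = 33.5000 × 1.7 = 56.950 m.
Distance available for braking: 92 − 56.950 = 35.050 m.
v² = 2a·d ⇒ a = v²/(2d) = 33.5000² / (2 × 35.050) = 1122.250 / 70.100 = 16.0093 m/s².

Required deceleration ≈ 16.0 m/s²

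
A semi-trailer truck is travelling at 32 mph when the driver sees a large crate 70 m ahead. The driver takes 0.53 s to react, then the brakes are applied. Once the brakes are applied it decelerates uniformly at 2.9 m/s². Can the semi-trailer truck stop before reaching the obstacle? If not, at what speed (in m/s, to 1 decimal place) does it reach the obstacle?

Yes — it stops about 27.1 m short of the obstacle, so it never reaches it

32 mph × 0.44704 = 14.3053 m/s.
Reaction distance = 14.3053 × 0.53 = 7.582 m.
Braking distance = v²/(2a) = 204.642 / 5.800 = 35.283 m.
Total stopping distance = 7.582 + 35.283 = 42.865 m, vs 70 m available — it stops with 70 − 42.865 = 27.135 m to spare.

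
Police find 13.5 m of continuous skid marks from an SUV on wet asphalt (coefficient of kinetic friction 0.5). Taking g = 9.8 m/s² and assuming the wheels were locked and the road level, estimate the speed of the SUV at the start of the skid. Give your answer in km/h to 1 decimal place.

Deceleration a = μg = 0.5 × 9.8 = 4.900 m/s².
v = √(2a·d) = √(2 × 4.900 × 13.5) = √132.300 = 11.5022 m/s.
= 11.5022 × 3.6 = 41.408 km/h.

Initial speed ≈ 41.4 km/h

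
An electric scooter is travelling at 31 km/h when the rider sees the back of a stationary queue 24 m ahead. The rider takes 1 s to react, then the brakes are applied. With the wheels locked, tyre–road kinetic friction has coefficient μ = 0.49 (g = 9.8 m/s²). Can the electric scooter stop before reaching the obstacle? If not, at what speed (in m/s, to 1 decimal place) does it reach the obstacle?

31 km/h ÷ 3.6 = 8.6111 m/s.
a = μg = 0.49 × 9.8 = 4.802 m/s².
Reaction distance = 8.6111 × 1 = 8.611 m.
Braking distance = v²/(2a) = 74.151 / 9.604 = 7.721 m.
Total stopping distance = 8.611 + 7.721 = 16.332 m, vs 24 m available — it stops with 24 − 16.332 = 7.668 m to spare.

Yes — it stops about 7.7 m short of the obstacle, so it never reaches it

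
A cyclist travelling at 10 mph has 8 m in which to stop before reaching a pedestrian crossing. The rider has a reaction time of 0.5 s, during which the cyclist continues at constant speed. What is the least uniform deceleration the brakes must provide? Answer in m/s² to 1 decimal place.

10 mph × 0.44704 = 4.4704 m/s.
Distance covered during reaction = 4.4704 × 0.5 = 2.235 m.
Distance available for braking: 8 − 2.235 = 5.765 m.
v² = 2a·d ⇒ a = v²/(2d) = 4.4704² / (2 × 5.765) = 19.984 / 11.530 = 1.7332 m/s².

Required deceleration ≈ 1.7 m/s²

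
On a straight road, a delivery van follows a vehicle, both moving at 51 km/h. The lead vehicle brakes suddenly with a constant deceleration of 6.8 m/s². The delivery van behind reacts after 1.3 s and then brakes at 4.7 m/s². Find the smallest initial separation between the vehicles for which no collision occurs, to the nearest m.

51 km/h ÷ 3.6 = 14.1667 m/s.
Leader travels v²/(2a_L) = 200.695 / 13.600 = 14.757 m before stopping.
Follower covers v·t_r = 14.1667 × 1.3 = 18.417 m while reacting, then v²/(2a_F) = 200.695 / 9.400 = 21.351 m while braking, for a total of 18.417 + 21.351 = 39.768 m.
Since a_F ≤ a_L and the follower starts braking later, the follower is never slower than the leader, so the closest approach is when both have stopped.
Minimum gap = 39.768 − 14.757 = 25.011 m.

Minimum gap ≈ 25 m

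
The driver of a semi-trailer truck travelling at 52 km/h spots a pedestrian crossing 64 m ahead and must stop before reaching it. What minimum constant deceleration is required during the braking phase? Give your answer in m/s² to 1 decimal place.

Required deceleration ≈ 1.6 m/s²

52 km/h ÷ 3.6 = 14.4444 m/s.
v² = 2a·d ⇒ a = v²/(2d) = 14.4444² / (2 × 64.000) = 208.641 / 128.000 = 1.6300 m/s².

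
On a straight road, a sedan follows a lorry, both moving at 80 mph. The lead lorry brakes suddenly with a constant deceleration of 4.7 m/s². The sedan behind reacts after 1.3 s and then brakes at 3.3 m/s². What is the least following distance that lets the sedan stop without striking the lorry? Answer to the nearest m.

Minimum gap ≈ 104 m

80 mph × 0.44704 = 35.7632 m/s.
Leader travels v²/(2a_L) = 1279.006 / 9.400 = 136.064 m before stopping.
Follower covers v·t_r = 35.7632 × 1.3 = 46.492 m while reacting, then v²/(2a_F) = 1279.006 / 6.600 = 193.789 m while braking, for a total of 46.492 + 193.789 = 240.281 m.
Since a_F ≤ a_L and the follower starts braking later, the follower is never slower than the leader, so the closest approach is when both have stopped.
Minimum gap = 240.281 − 136.064 = 104.217 m.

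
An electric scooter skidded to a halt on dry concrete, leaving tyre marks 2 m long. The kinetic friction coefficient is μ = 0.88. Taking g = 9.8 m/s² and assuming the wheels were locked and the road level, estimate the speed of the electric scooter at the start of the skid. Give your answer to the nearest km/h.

Initial speed ≈ 21 km/h

Deceleration a = μg = 0.88 × 9.8 = 8.624 m/s².
v = √(2a·d) = √(2 × 8.624 × 2) = √34.496 = 5.8733 m/s.
= 5.8733 × 3.6 = 21.144 km/h.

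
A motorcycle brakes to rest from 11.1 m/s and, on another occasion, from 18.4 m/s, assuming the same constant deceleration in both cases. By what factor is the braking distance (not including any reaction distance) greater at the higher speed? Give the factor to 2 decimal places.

Factor ≈ 2.75

Braking distance d = v²/(2a), so with a fixed, d ∝ v².
Factor = (18.4/11.1)² = 1.6577² = 2.7480.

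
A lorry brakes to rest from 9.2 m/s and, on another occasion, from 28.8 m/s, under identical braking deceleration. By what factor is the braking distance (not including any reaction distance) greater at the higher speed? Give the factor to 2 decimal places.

Factor ≈ 9.80

Braking distance d = v²/(2a), so with a fixed, d ∝ v².
Factor = (28.8/9.2)² = 3.1304² = 9.7994.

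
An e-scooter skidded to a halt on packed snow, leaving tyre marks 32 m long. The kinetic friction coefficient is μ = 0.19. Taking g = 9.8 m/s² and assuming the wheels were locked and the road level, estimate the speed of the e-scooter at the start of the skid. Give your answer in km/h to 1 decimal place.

Deceleration a = μg = 0.19 × 9.8 = 1.862 m/s².
v = √(2a·d) = √(2 × 1.862 × 32) = √119.168 = 10.9164 m/s.
= 10.9164 × 3.6 = 39.299 km/h.

Initial speed ≈ 39.3 km/h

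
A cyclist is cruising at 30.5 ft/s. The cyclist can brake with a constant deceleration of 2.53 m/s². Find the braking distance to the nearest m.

Braking distance ≈ 17 m

30.5 ft/s × 0.3048 = 9.2964 m/s.
Braking distance = v²/(2a) = 9.2964² / (2 × 2.530) = 86.423 / 5.060 = 17.080 m.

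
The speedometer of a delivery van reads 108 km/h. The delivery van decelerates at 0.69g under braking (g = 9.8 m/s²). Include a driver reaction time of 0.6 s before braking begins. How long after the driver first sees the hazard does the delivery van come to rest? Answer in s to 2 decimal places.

108 km/h ÷ 3.6 = 30.0000 m/s.
a = 0.69 × 9.8 = 6.762 m/s².
Braking time = v/a = 30.0000 / 6.762 = 4.437 s.
Total = 0.6 + 4.437 = 5.037 s.

Total time ≈ 5.04 s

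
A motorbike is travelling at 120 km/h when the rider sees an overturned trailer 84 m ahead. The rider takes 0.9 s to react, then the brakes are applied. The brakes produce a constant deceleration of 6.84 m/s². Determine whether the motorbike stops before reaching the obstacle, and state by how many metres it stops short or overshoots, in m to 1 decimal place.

No — it overshoots by 27.2 m

120 km/h ÷ 3.6 = 33.3333 m/s.
Reaction distance = 33.3333 × 0.9 = 30.000 m.
Braking distance = v²/(2a) = 1111.109 / 13.680 = 81.221 m.
Total stopping distance = 30.000 + 81.221 = 111.221 m, vs 84 m available — it cannot stop in time and overshoots by 111.221 − 84 = 27.221 m.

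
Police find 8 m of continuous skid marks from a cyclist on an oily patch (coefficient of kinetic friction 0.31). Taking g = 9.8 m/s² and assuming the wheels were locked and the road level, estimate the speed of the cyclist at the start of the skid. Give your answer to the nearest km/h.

Deceleration a = μg = 0.31 × 9.8 = 3.038 m/s².
v = √(2a·d) = √(2 × 3.038 × 8) = √48.608 = 6.9719 m/s.
= 6.9719 × 3.6 = 25.099 km/h.

Initial speed ≈ 25 km/h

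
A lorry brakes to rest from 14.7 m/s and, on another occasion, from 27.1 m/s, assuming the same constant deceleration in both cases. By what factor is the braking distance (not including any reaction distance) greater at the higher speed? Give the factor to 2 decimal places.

Factor ≈ 3.40

Braking distance d = v²/(2a), so with a fixed, d ∝ v².
Factor = (27.1/14.7)² = 1.8435² = 3.3985.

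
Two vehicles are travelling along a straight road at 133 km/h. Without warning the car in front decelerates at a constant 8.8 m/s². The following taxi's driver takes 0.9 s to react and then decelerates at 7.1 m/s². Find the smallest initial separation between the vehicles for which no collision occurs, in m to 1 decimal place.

Minimum gap ≈ 51.8 m

133 km/h ÷ 3.6 = 36.9444 m/s.
Leader travels v²/(2a_L) = 1364.889 / 17.600 = 77.551 m before stopping.
Follower covers v·t_r = 36.9444 × 0.9 = 33.250 m while reacting, then v²/(2a_F) = 1364.889 / 14.200 = 96.119 m while braking, for a total of 33.250 + 96.119 = 129.369 m.
Since a_F ≤ a_L and the follower starts braking later, the follower is never slower than the leader, so the closest approach is when both have stopped.
Minimum gap = 129.369 − 77.551 = 51.818 m.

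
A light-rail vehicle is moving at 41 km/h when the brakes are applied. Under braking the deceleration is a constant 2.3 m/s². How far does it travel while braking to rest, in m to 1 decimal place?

Braking distance ≈ 28.2 m

41 km/h ÷ 3.6 = 11.3889 m/s.
Braking distance = v²/(2a) = 11.3889² / (2 × 2.300) = 129.707 / 4.600 = 28.197 m.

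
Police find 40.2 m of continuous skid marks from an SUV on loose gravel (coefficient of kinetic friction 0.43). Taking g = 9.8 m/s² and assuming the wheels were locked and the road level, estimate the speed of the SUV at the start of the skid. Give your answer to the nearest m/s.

Deceleration a = μg = 0.43 × 9.8 = 4.214 m/s².
v = √(2a·d) = √(2 × 4.214 × 40.2) = √338.806 = 18.4067 m/s.

Initial speed ≈ 18 m/s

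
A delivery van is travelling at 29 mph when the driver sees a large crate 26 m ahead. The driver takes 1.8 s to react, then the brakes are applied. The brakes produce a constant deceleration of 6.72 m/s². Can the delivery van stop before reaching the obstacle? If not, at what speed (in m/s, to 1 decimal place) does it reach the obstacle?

29 mph × 0.44704 = 12.9642 m/s.
Reaction distance = 12.9642 × 1.8 = 23.336 m.
Braking distance needed to stop: v²/(2a) = 168.070 / 13.440 = 12.505 m, so total needed = 23.336 + 12.505 = 35.841 m > 26 m — it cannot stop.
Distance remaining when braking begins: 26 − 23.336 = 2.664 m.
v² = v₀² − 2a·d = 168.070 − 2 × 6.720 × 2.664 = 132.266 m²/s².
v = √132.266 = 11.501 m/s.

No — it strikes the obstacle at 11.5 m/s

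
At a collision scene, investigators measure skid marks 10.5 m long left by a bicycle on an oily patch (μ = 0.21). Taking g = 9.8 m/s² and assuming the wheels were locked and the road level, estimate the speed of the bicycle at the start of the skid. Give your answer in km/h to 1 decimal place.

Initial speed ≈ 23.7 km/h

Deceleration a = μg = 0.21 × 9.8 = 2.058 m/s².
v = √(2a·d) = √(2 × 2.058 × 10.5) = √43.218 = 6.5740 m/s.
= 6.5740 × 3.6 = 23.666 km/h.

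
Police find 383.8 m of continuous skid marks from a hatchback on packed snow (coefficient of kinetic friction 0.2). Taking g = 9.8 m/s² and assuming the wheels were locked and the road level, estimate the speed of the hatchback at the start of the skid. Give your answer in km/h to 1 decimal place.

Initial speed ≈ 139.6 km/h

Deceleration a = μg = 0.2 × 9.8 = 1.960 m/s².
v = √(2a·d) = √(2 × 1.960 × 383.8) = √1504.496 = 38.7878 m/s.
= 38.7878 × 3.6 = 139.636 km/h.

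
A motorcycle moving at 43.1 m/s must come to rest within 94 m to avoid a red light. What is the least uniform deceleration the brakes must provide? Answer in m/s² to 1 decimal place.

Required deceleration ≈ 9.9 m/s²

v² = 2a·d ⇒ a = v²/(2d) = 43.1000² / (2 × 94.000) = 1857.610 / 188.000 = 9.8809 m/s².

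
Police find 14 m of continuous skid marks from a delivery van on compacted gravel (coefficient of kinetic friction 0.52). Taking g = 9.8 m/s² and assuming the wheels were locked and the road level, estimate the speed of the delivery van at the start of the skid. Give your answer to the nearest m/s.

Deceleration a = μg = 0.52 × 9.8 = 5.096 m/s².
v = √(2a·d) = √(2 × 5.096 × 14) = √142.688 = 11.9452 m/s.

Initial speed ≈ 12 m/s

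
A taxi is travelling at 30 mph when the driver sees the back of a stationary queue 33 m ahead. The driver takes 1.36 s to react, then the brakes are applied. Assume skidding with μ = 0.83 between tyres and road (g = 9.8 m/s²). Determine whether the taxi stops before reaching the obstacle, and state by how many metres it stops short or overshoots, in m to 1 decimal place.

30 mph × 0.44704 = 13.4112 m/s.
a = μg = 0.83 × 9.8 = 8.134 m/s².
Reaction distance = 13.4112 × 1.36 = 18.239 m.
Braking distance = v²/(2a) = 179.860 / 16.268 = 11.056 m.
Total stopping distance = 18.239 + 11.056 = 29.295 m, vs 33 m available — it stops with 33 − 29.295 = 3.705 m to spare.

Yes — it stops 3.7 m short of the obstacle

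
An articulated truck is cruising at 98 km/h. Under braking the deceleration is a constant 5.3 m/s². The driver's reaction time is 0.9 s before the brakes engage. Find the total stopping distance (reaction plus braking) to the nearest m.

Total stopping distance ≈ 94 m

98 km/h ÷ 3.6 = 27.2222 m/s.
Reaction distance = v·t_r = 27.2222 × 0.9 = 24.500 m.
Braking distance = v²/(2a) = 27.2222² / (2 × 5.300) = 741.048 / 10.600 = 69.910 m.
Total = 24.500 + 69.910 = 94.410 m.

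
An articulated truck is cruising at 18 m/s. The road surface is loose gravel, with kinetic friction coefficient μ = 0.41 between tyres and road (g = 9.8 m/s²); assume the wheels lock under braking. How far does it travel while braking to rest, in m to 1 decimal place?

Braking distance ≈ 40.3 m

a = μg = 0.41 × 9.8 = 4.018 m/s².
Braking distance = v²/(2a) = 18.0000² / (2 × 4.018) = 324.000 / 8.036 = 40.319 m.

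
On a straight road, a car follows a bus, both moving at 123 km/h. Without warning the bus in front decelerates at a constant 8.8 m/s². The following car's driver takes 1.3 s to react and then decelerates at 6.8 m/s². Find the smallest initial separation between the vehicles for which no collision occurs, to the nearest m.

Minimum gap ≈ 64 m

123 km/h ÷ 3.6 = 34.1667 m/s.
Leader travels v²/(2a_L) = 1167.363 / 17.600 = 66.327 m before stopping.
Follower covers v·t_r = 34.1667 × 1.3 = 44.417 m while reacting, then v²/(2a_F) = 1167.363 / 13.600 = 85.836 m while braking, for a total of 44.417 + 85.836 = 130.253 m.
Since a_F ≤ a_L and the follower starts braking later, the follower is never slower than the leader, so the closest approach is when both have stopped.
Minimum gap = 130.253 − 66.327 = 63.926 m.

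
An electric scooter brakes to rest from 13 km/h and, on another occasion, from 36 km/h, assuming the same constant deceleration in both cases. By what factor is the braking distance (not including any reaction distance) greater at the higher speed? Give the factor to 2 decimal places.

Braking distance d = v²/(2a), so with a fixed, d ∝ v².
Factor = (36/13)² = 2.7692² = 7.6685.

Factor ≈ 7.67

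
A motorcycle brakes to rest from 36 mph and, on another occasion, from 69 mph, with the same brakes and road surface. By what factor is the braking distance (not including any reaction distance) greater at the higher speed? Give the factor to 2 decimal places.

Braking distance d = v²/(2a), so with a fixed, d ∝ v².
Factor = (69/36)² = 1.9167² = 3.6737.

Factor ≈ 3.67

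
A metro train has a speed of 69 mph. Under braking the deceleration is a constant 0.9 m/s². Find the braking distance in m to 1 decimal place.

Braking distance ≈ 528.6 m

69 mph × 0.44704 = 30.8458 m/s.
Braking distance = v²/(2a) = 30.8458² / (2 × 0.900) = 951.463 / 1.800 = 528.591 m.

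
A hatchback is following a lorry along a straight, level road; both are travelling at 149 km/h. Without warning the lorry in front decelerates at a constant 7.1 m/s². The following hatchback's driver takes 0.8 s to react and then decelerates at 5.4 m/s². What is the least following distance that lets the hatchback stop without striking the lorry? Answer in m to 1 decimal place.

Minimum gap ≈ 71.1 m

149 km/h ÷ 3.6 = 41.3889 m/s.
Leader travels v²/(2a_L) = 1713.041 / 14.200 = 120.637 m before stopping.
Follower covers v·t_r = 41.3889 × 0.8 = 33.111 m while reacting, then v²/(2a_F) = 1713.041 / 10.800 = 158.615 m while braking, for a total of 33.111 + 158.615 = 191.726 m.
Since a_F ≤ a_L and the follower starts braking later, the follower is never slower than the leader, so the closest approach is when both have stopped.
Minimum gap = 191.726 − 120.637 = 71.089 m.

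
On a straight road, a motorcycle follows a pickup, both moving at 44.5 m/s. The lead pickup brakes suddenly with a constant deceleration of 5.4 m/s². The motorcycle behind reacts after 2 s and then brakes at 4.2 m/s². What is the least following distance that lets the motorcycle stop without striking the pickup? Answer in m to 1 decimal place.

Minimum gap ≈ 141.4 m

Leader travels v²/(2a_L) = 1980.250 / 10.800 = 183.356 m before stopping.
Follower covers v·t_r = 44.5000 × 2 = 89.000 m while reacting, then v²/(2a_F) = 1980.250 / 8.400 = 235.744 m while braking, for a total of 89.000 + 235.744 = 324.744 m.
Since a_F ≤ a_L and the follower starts braking later, the follower is never slower than the leader, so the closest approach is when both have stopped.
Minimum gap = 324.744 − 183.356 = 141.388 m.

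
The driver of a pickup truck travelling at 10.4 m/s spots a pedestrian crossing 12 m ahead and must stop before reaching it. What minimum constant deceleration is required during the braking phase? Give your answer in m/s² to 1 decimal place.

v² = 2a·d ⇒ a = v²/(2d) = 10.4000² / (2 × 12.000) = 108.160 / 24.000 = 4.5067 m/s².

Required deceleration ≈ 4.5 m/s²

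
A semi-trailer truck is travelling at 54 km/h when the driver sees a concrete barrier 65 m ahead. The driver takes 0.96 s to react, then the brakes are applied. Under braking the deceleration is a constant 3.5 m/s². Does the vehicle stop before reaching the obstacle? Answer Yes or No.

Yes

54 km/h ÷ 3.6 = 15.0000 m/s.
Reaction distance = 15.0000 × 0.96 = 14.400 m.
Braking distance = v²/(2a) = 225.000 / 7.000 = 32.143 m.
Total stopping distance = 14.400 + 32.143 = 46.543 m, vs 65 m available — it stops with 65 − 46.543 = 18.457 m to spare.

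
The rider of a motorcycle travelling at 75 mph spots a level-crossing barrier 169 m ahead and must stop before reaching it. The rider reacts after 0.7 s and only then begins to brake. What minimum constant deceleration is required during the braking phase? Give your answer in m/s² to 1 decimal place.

Required deceleration ≈ 3.9 m/s²

75 mph × 0.44704 = 33.5280 m/s.
Distance covered during reaction = 33.5280 × 0.7 = 23.470 m.
Distance available for braking: 169 − 23.470 = 145.530 m.
v² = 2a·d ⇒ a = v²/(2d) = 33.5280² / (2 × 145.530) = 1124.127 / 291.060 = 3.8622 m/s².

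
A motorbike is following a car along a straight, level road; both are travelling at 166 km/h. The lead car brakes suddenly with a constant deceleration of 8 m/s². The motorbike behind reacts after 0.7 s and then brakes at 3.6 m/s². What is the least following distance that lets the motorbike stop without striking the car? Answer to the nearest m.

166 km/h ÷ 3.6 = 46.1111 m/s.
Leader travels v²/(2a_L) = 2126.234 / 16.000 = 132.890 m before stopping.
Follower covers v·t_r = 46.1111 × 0.7 = 32.278 m while reacting, then v²/(2a_F) = 2126.234 / 7.200 = 295.310 m while braking, for a total of 32.278 + 295.310 = 327.588 m.
Since a_F ≤ a_L and the follower starts braking later, the follower is never slower than the leader, so the closest approach is when both have stopped.
Minimum gap = 327.588 − 132.890 = 194.698 m.

Minimum gap ≈ 195 m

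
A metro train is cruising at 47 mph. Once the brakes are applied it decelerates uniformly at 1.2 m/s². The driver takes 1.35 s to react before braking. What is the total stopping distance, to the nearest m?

47 mph × 0.44704 = 21.0109 m/s.
Reaction distance = v·t_r = 21.0109 × 1.35 = 28.365 m.
Braking distance = v²/(2a) = 21.0109² / (2 × 1.200) = 441.458 / 2.400 = 183.941 m.
Total = 28.365 + 183.941 = 212.306 m.

Total stopping distance ≈ 212 m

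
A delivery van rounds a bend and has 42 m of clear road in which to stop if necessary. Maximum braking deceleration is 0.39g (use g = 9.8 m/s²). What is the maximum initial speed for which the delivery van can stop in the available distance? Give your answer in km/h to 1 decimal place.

a = 0.39 × 9.8 = 3.822 m/s².
v²/(2a) = d ⇒ v = √(2 × 3.822 × 42) = √321.05 = 17.9179 m/s.
17.9179 m/s × 3.6 = 64.504 km/h.

Maximum speed ≈ 64.5 km/h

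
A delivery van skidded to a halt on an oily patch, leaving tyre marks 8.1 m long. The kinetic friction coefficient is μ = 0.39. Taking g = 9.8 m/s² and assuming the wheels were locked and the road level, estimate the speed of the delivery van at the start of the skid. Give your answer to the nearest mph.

Deceleration a = μg = 0.39 × 9.8 = 3.822 m/s².
v = √(2a·d) = √(2 × 3.822 × 8.1) = √61.916 = 7.8687 m/s.
= 7.8687 ÷ 0.44704 = 17.602 mph.

Initial speed ≈ 18 mph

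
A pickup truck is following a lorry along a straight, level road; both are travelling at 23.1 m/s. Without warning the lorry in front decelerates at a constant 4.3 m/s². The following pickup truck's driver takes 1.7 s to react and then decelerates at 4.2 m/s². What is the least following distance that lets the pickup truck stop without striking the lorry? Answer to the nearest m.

Minimum gap ≈ 41 m

Leader travels v²/(2a_L) = 533.610 / 8.600 = 62.048 m before stopping.
Follower covers v·t_r = 23.1000 × 1.7 = 39.270 m while reacting, then v²/(2a_F) = 533.610 / 8.400 = 63.525 m while braking, for a total of 39.270 + 63.525 = 102.795 m.
Since a_F ≤ a_L and the follower starts braking later, the follower is never slower than the leader, so the closest approach is when both have stopped.
Minimum gap = 102.795 − 62.048 = 40.747 m.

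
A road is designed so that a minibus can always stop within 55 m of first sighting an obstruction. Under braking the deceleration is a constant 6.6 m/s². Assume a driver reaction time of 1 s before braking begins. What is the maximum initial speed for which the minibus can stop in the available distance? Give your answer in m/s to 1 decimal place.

Maximum speed ≈ 21.1 m/s

Stopping distance: v·t_r + v²/(2a) = 55 with t_r = 1 s and a = 6.600 m/s².
So v² + 13.200 v − 726.00 = 0.
Positive root: v = −a·t_r + √((a·t_r)² + 2a·d) = −6.600 + √(43.560 + 726.00) = 21.1409 m/s.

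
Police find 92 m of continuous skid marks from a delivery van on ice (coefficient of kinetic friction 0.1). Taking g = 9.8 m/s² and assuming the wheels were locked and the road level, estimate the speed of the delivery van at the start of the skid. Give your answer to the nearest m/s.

Initial speed ≈ 13 m/s

Deceleration a = μg = 0.1 × 9.8 = 0.980 m/s².
v = √(2a·d) = √(2 × 0.980 × 92) = √180.320 = 13.4283 m/s.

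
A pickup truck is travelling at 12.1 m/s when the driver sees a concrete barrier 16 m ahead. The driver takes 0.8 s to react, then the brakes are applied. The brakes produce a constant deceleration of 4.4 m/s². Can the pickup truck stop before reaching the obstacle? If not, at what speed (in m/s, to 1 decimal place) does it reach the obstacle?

Reaction distance = 12.1000 × 0.8 = 9.680 m.
Braking distance needed to stop: v²/(2a) = 146.410 / 8.800 = 16.637 m, so total needed = 9.680 + 16.637 = 26.317 m > 16 m — it cannot stop.
Distance remaining when braking begins: 16 − 9.680 = 6.320 m.
v² = v₀² − 2a·d = 146.410 − 2 × 4.400 × 6.320 = 90.794 m²/s².
v = √90.794 = 9.529 m/s.

No — it strikes the obstacle at 9.5 m/s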